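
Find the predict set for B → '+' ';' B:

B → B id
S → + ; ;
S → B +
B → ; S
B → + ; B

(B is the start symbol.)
{ '+' }

PREDICT(B → '+' ';' B) = (FIRST(RHS) \ {ε}) ∪ (FOLLOW(B) if ε ∈ FIRST(RHS), i.e. RHS ⇒* ε)
FIRST('+' ';' B) = { '+' }
ε ∉ FIRST('+' ';' B), so FOLLOW(B) is not added.
PREDICT(B → '+' ';' B) = { '+' }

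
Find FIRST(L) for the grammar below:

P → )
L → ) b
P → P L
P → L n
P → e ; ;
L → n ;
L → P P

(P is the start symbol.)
{ ')', 'e', 'n' }

FIRST sets of the other non-terminals involved (by the same procedure, iterated to a fixed point):
  FIRST(P) = { ')', 'e', 'n' }

From L → ) b:
  - ')' is a terminal: add ')' and stop
From L → n ;:
  - n is a terminal: add 'n' and stop
From L → P P:
  - P is a non-terminal: add FIRST(P) \ {ε} = { ')', 'e', 'n' }
    P is not nullable, so stop

Collecting: FIRST(L) = { ')', 'e', 'n' }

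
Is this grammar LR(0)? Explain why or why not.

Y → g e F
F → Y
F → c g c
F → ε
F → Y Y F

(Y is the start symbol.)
No. Shift-reduce conflict between [F → .] and [F → . c g c]

Augment with Y' → Y and build the canonical LR(0) collection (I0 = CLOSURE({[Y' → . Y]}), then GOTO on every symbol after a dot until no new states appear). It has 11 states:
  I0: { [Y → . g e F], [Y' → . Y] }  — shift
  I1: { [Y' → Y .] }  — accept
  I2: { [Y → g . e F] }  — shift
  I3: { [F → . Y Y F], [F → . Y], [F → . c g c], [F → .], [Y → . g e F], [Y → g e . F] }  — shift, reduce
  I4: { [Y → g e F .] }  — reduce
  I5: { [F → Y . Y F], [F → Y .], [Y → . g e F] }  — shift, reduce
  I6: { [F → c . g c] }  — shift
  I7: { [F → c g . c] }  — shift
  I8: { [F → c g c .] }  — reduce
  I9: { [F → . Y Y F], [F → . Y], [F → . c g c], [F → .], [F → Y Y . F], [Y → . g e F] }  — shift, reduce
  I10: { [F → Y Y F .] }  — reduce

Conflict in state I3:
  Shift-reduce conflict between [F → .] and [F → . c g c]
So the grammar is NOT LR(0).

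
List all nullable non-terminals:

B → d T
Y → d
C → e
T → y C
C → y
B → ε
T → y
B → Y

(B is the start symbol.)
A non-terminal is nullable if it can derive ε (the empty string): either it has an ε-production, or it has a production whose right-hand side consists entirely of nullable non-terminals.

ε-productions: B → ε
So B is immediately nullable.
No further non-terminal can be added: every production for the remaining non-terminals contains a terminal or a non-nullable non-terminal.
Nullable = { 'B' }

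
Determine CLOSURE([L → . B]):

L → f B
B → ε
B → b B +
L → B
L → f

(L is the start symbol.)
Start with: [L → . B]
  [L → . B] has the dot before B: add [B → .], [B → . b B +]
No further items can be added.

CLOSURE = { [B → . b B +], [B → .], [L → . B] }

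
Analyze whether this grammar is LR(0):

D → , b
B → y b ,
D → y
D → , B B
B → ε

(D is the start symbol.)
No. Shift-reduce conflict between [B → .] and [B → . y b ,]

A grammar is LR(0) if no state in the canonical LR(0) collection has:
  - both a shift item (dot before a terminal) and a complete item (shift-reduce conflict), or
  - two or more complete items (reduce-reduce conflict; the accept item [D' → D .] counts as a complete item here).

Augment with D' → D and build the canonical LR(0) collection (I0 = CLOSURE({[D' → . D]}), then GOTO on every symbol after a dot until no new states appear). It has 10 states:
  I0: { [D → . , B B], [D → . , b], [D → . y], [D' → . D] }  — shift
  I1: { [B → . y b ,], [B → .], [D → , . B B], [D → , . b] }  — shift, reduce
  I2: { [D' → D .] }  — accept
  I3: { [D → y .] }  — reduce
  I4: { [B → . y b ,], [B → .], [D → , B . B] }  — shift, reduce
  I5: { [D → , b .] }  — reduce
  I6: { [B → y . b ,] }  — shift
  I7: { [B → y b . ,] }  — shift
  I8: { [B → y b , .] }  — reduce
  I9: { [D → , B B .] }  — reduce

Conflict in state I1:
  Shift-reduce conflict between [B → .] and [B → . y b ,]
So the grammar is NOT LR(0).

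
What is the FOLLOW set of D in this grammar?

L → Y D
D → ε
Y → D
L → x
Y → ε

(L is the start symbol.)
{ $ }

In L → Y D: D is at the end, add FOLLOW(L)
In Y → D: D is at the end, add FOLLOW(Y)

The FOLLOW sets referred to above (computed the same way, to a fixed point):
  FOLLOW(L) = { $ }
  FOLLOW(Y) = { $ }

Taking the union: FOLLOW(D) = { $ }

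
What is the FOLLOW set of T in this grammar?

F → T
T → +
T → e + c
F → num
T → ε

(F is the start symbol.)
{ $ }

In F → T: T is at the end, add FOLLOW(F)

The FOLLOW sets referred to above (computed the same way, to a fixed point):
  FOLLOW(F) = { $ }

Taking the union: FOLLOW(T) = { $ }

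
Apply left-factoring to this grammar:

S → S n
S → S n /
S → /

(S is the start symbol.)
S → S n S'
S' → ε
S' → /
S → /

Left-factoring transforms A → αβ₁ | αβ₂ into A → αA' and A' → β₁ | β₂
(α is the longest common prefix among the alternatives). Repeat until
no nonterminal has two alternatives with a common prefix.

Round 1: S has alternatives sharing prefix 'S n'. Introduce S': S → S n S'
  Add: S' → ε
  Add: S' → /

No remaining common prefixes — done.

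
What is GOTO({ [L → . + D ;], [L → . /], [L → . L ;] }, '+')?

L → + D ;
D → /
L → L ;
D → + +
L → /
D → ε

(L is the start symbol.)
GOTO(I, '+') = CLOSURE({ [A → αX.β] : [A → α.Xβ] ∈ I, X = '+' })

Items with dot before '+', with the dot advanced:
  [L → . + D ;] → [L → + . D ;]
Closure of the advanced items:
  [L → + . D ;] has the dot before D: add [D → . /], [D → . + +], [D → .]

GOTO = { [D → . + +], [D → . /], [D → .], [L → + . D ;] }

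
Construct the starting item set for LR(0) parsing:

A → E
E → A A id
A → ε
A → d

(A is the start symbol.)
First, augment the grammar with A' → A
I₀ = CLOSURE({ [A' → . A] }):
  [A' → . A] has the dot before A: add [A → . E], [A → .], [A → . d]
  [A → . E] has the dot before E: add [E → . A A id]
No further items can be added.

I₀ = { [A → . E], [A → . d], [A → .], [A' → . A], [E → . A A id] }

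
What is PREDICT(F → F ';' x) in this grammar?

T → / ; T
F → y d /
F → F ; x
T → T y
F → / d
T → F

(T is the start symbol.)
{ '/', 'y' }

PREDICT(F → F ';' x) = (FIRST(RHS) \ {ε}) ∪ (FOLLOW(F) if ε ∈ FIRST(RHS), i.e. RHS ⇒* ε)
FIRST(F) = { '/', 'y' }
FIRST(F ';' x) = { '/', 'y' }
ε ∉ FIRST(F ';' x), so FOLLOW(F) is not added.
PREDICT(F → F ';' x) = { '/', 'y' }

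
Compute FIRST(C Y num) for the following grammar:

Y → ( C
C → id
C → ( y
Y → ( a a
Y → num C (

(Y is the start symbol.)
{ '(', 'id' }

FIRST sets of the non-terminals involved (from the grammar, by fixed-point iteration):
  FIRST(C) = { '(', 'id' }

To compute FIRST(C Y num), process the symbols left to right:
Symbol C is a non-terminal. Add FIRST(C) \ {ε} = { '(', 'id' }
C is not nullable (ε ∉ FIRST(C)), so stop here.
FIRST(C Y num) = { '(', 'id' }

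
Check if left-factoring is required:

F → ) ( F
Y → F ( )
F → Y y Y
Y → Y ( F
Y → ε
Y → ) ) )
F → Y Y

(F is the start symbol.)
Yes, F has productions with common prefix 'Y'

Left-factoring is needed when two productions for the same non-terminal
share a common prefix on the right-hand side.

Productions for F:
  F → ) ( F
  F → Y y Y
  F → Y Y
Productions for Y:
  Y → F ( )
  Y → Y ( F
  Y → ε
  Y → ) ) )

Found common prefix 'Y' in productions for F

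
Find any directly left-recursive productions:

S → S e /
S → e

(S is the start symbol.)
Direct left recursion occurs when N → N α for some non-terminal N (the right-hand side begins with the left-hand side itself).

S → S e /: LEFT RECURSIVE (starts with S)
S → e: starts with e

The grammar has direct left recursion on: S.

Answer: Yes, S is left-recursive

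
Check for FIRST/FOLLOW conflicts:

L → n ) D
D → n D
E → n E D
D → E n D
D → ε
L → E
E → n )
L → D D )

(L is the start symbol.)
Nullable non-terminals: D.
FIRST sets used below: FIRST(E) = { 'n' }

D: nullable alternative(s) D → ε; FOLLOW(D) = { $, ')', 'n' }
  D → n D: FIRST \ {ε} = { 'n' } — overlaps FOLLOW(D) on { 'n' }: CONFLICT
  D → E n D: FIRST \ {ε} = { 'n' } — overlaps FOLLOW(D) on { 'n' }: CONFLICT
  D → ε: FIRST \ {ε} = { } — this is the only nullable alternative, skip

E, L have no nullable alternative, so no FIRST/FOLLOW check is needed there.

So the grammar has 2 FIRST/FOLLOW conflicts (marked CONFLICT above).

Answer: Yes. D → n D with FOLLOW(D) on { 'n' }; D → E n D with FOLLOW(D) on { 'n' }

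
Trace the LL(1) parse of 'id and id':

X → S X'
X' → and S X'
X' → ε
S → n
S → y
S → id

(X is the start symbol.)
Stack is shown with the top on the left.

Stack       Input        Action
-------------------------------
X $         id and id $  output X → S X'
S X' $      id and id $  output S → id
id X' $     id and id $  match 'id'
X' $        and id $     output X' → and S X'
and S X' $  and id $     match 'and'
S X' $      id $         output S → id
id X' $     id $         match 'id'
X' $        $            output X' → ε
$           $            accept

The string is accepted.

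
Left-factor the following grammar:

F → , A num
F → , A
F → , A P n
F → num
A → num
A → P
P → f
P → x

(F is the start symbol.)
F → , A F'
F' → num
F' → ε
F' → P n
F → num
A → num
A → P
P → f
P → x

Left-factoring transforms A → αβ₁ | αβ₂ into A → αA' and A' → β₁ | β₂
(α is the longest common prefix among the alternatives). Repeat until
no nonterminal has two alternatives with a common prefix.

Round 1: F has alternatives sharing prefix ', A'. Introduce F': F → , A F'
  Add: F' → num
  Add: F' → ε
  Add: F' → P n

No remaining common prefixes — done.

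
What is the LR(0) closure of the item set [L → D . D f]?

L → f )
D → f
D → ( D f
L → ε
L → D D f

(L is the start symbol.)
To compute CLOSURE, for each item [A → α.Bβ] where B is a non-terminal, add [B → .γ] for all productions B → γ; repeat for the newly added items until nothing changes.

Start with: [L → D . D f]
  [L → D . D f] has the dot before D: add [D → . f], [D → . ( D f]
No further items can be added.

CLOSURE = { [D → . ( D f], [D → . f], [L → D . D f] }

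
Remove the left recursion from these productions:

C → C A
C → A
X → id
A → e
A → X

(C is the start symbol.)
C is directly left-recursive. The standard transformation for
  A → A α₁ | ... | A α_m | β₁ | ... | β_n
is
  A  → β₁ A' | ... | β_n A'
  A' → α₁ A' | ... | α_m A' | ε

C → A becomes C → A C'
C → C A becomes C' → A C'
Add C' → ε

Productions for other non-terminals are unchanged:
  X → id
  A → e
  A → X

Resulting grammar:
C → A C'
C' → A C'
C' → ε
X → id
A → e
A → X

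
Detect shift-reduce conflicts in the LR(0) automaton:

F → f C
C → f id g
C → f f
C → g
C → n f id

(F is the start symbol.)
No shift-reduce conflicts

A shift-reduce conflict occurs when an LR(0) state has both:
  - a complete (reduce) item [A → α .] (dot at the end), and
  - a shift item [B → β . c γ] (dot before a terminal).

Augment with F' → F and build the canonical LR(0) collection (I0 = CLOSURE({[F' → . F]}), then GOTO on every symbol after a dot until no new states appear). It has 12 states:
  I0: { [F → . f C], [F' → . F] }  — shift
  I1: { [F' → F .] }  — accept
  I2: { [C → . f f], [C → . f id g], [C → . g], [C → . n f id], [F → f . C] }  — shift
  I3: { [F → f C .] }  — reduce
  I4: { [C → f . f], [C → f . id g] }  — shift
  I5: { [C → g .] }  — reduce
  I6: { [C → n . f id] }  — shift
  I7: { [C → n f . id] }  — shift
  I8: { [C → n f id .] }  — reduce
  I9: { [C → f f .] }  — reduce
  I10: { [C → f id . g] }  — shift
  I11: { [C → f id g .] }  — reduce

No state contains both a complete item and a shift item.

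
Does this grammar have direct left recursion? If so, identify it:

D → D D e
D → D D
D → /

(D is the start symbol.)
Direct left recursion occurs when N → N α for some non-terminal N (the right-hand side begins with the left-hand side itself).

D → D D e: LEFT RECURSIVE (starts with D)
D → D D: LEFT RECURSIVE (starts with D)
D → /: starts with '/'

The grammar has direct left recursion on: D.

Answer: Yes, D is left-recursive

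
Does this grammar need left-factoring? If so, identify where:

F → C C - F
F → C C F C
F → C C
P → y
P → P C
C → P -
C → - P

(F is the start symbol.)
Yes, F has productions with common prefix 'C C'

Left-factoring is needed when two productions for the same non-terminal
share a common prefix on the right-hand side.

Productions for F:
  F → C C - F
  F → C C F C
  F → C C
Productions for P:
  P → y
  P → P C
Productions for C:
  C → P -
  C → - P

Found common prefix 'C C' in productions for F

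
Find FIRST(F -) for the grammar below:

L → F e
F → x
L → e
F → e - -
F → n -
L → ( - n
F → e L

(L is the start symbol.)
FIRST sets of the non-terminals involved (from the grammar, by fixed-point iteration):
  FIRST(F) = { 'e', 'n', 'x' }

To compute FIRST(F -), process the symbols left to right:
Symbol F is a non-terminal. Add FIRST(F) \ {ε} = { 'e', 'n', 'x' }
F is not nullable (ε ∉ FIRST(F)), so stop here.
FIRST(F -) = { 'e', 'n', 'x' }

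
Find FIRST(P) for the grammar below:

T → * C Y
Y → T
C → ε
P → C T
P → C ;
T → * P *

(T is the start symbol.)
{ '*', ';' }

To compute FIRST(P), examine every production with P on the left-hand side, reading each right-hand side left to right until a non-nullable symbol is reached.

FIRST sets of the other non-terminals involved (by the same procedure, iterated to a fixed point):
  FIRST(C) = { ε }
  FIRST(T) = { '*' }

From P → C T:
  - C is a non-terminal: add FIRST(C) \ {ε} = { }
    C is nullable, so continue to the next symbol
  - T is a non-terminal: add FIRST(T) \ {ε} = { '*' }
    T is not nullable, so stop
From P → C ;:
  - C is a non-terminal: add FIRST(C) \ {ε} = { }
    C is nullable, so continue to the next symbol
  - ';' is a terminal: add ';' and stop

Collecting: FIRST(P) = { '*', ';' }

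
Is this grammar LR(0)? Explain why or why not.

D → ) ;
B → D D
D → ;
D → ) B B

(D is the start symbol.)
A grammar is LR(0) if no state in the canonical LR(0) collection has:
  - both a shift item (dot before a terminal) and a complete item (shift-reduce conflict), or
  - two or more complete items (reduce-reduce conflict; the accept item [D' → D .] counts as a complete item here).

Augment with D' → D and build the canonical LR(0) collection (I0 = CLOSURE({[D' → . D]}), then GOTO on every symbol after a dot until no new states appear). It has 9 states:
  I0: { [D → . ) ;], [D → . ) B B], [D → . ;], [D' → . D] }  — shift
  I1: { [B → . D D], [D → ) . ;], [D → ) . B B], [D → . ) ;], [D → . ) B B], [D → . ;] }  — shift
  I2: { [D → ; .] }  — reduce
  I3: { [D' → D .] }  — accept
  I4: { [D → ) ; .], [D → ; .] }  — 2 reduces
  I5: { [B → . D D], [D → ) B . B], [D → . ) ;], [D → . ) B B], [D → . ;] }  — shift
  I6: { [B → D . D], [D → . ) ;], [D → . ) B B], [D → . ;] }  — shift
  I7: { [B → D D .] }  — reduce
  I8: { [D → ) B B .] }  — reduce

Conflict in state I4:
  Reduce-reduce conflict: [D → ) ; .] and [D → ; .]
So the grammar is NOT LR(0).

Answer: No. Reduce-reduce conflict: [D → ) ; .] and [D → ; .]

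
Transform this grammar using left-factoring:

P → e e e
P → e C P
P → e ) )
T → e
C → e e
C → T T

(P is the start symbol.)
P → e P'
P' → e e
P' → C P
P' → ) )
T → e
C → e e
C → T T

Left-factoring transforms A → αβ₁ | αβ₂ into A → αA' and A' → β₁ | β₂
(α is the longest common prefix among the alternatives). Repeat until
no nonterminal has two alternatives with a common prefix.

Round 1: P has alternatives sharing prefix 'e'. Introduce P': P → e P'
  Add: P' → e e
  Add: P' → C P
  Add: P' → ) )

No remaining common prefixes — done.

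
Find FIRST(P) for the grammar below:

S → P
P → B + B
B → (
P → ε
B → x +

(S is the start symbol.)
{ '(', 'x', ε }

FIRST sets of the other non-terminals involved (by the same procedure, iterated to a fixed point):
  FIRST(B) = { '(', 'x' }

From P → B + B:
  - B is a non-terminal: add FIRST(B) \ {ε} = { '(', 'x' }
    B is not nullable, so stop
From P → ε:
  - ε-production, so ε ∈ FIRST(P)

Collecting: FIRST(P) = { '(', 'x', ε }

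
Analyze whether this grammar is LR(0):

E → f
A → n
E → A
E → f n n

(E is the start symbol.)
A grammar is LR(0) if no state in the canonical LR(0) collection has:
  - both a shift item (dot before a terminal) and a complete item (shift-reduce conflict), or
  - two or more complete items (reduce-reduce conflict; the accept item [E' → E .] counts as a complete item here).

Augment with E' → E and build the canonical LR(0) collection (I0 = CLOSURE({[E' → . E]}), then GOTO on every symbol after a dot until no new states appear). It has 7 states:
  I0: { [A → . n], [E → . A], [E → . f n n], [E → . f], [E' → . E] }  — shift
  I1: { [E → A .] }  — reduce
  I2: { [E' → E .] }  — accept
  I3: { [E → f . n n], [E → f .] }  — shift, reduce
  I4: { [A → n .] }  — reduce
  I5: { [E → f n . n] }  — shift
  I6: { [E → f n n .] }  — reduce

Conflict in state I3:
  Shift-reduce conflict between [E → f .] and [E → f . n n]
So the grammar is NOT LR(0).

Answer: No. Shift-reduce conflict between [E → f .] and [E → f . n n]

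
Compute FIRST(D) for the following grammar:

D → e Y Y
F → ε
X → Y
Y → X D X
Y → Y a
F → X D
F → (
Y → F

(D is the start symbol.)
{ 'e' }

To compute FIRST(D), examine every production with D on the left-hand side, reading each right-hand side left to right until a non-nullable symbol is reached.

From D → e Y Y:
  - e is a terminal: add 'e' and stop

Collecting: FIRST(D) = { 'e' }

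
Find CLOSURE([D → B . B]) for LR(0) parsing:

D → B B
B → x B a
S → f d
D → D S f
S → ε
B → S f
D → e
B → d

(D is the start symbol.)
Start with: [D → B . B]
  [D → B . B] has the dot before B: add [B → . x B a], [B → . S f], [B → . d]
  [B → . S f] has the dot before S: add [S → . f d], [S → .]
No further items can be added.

CLOSURE = { [B → . S f], [B → . d], [B → . x B a], [D → B . B], [S → . f d], [S → .] }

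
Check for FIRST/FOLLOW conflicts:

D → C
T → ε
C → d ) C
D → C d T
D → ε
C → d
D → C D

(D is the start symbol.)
No FIRST/FOLLOW conflicts.

A FIRST/FOLLOW conflict occurs when a non-terminal N has a nullable alternative N → β (β ⇒* ε) and another alternative N → α with FIRST(α) ∩ FOLLOW(N) ≠ ∅: on such a lookahead the parser cannot decide between expanding α and letting N vanish via β.

Nullable non-terminals: D, T.
FIRST sets used below: FIRST(C) = { 'd' }

D: nullable alternative(s) D → ε; FOLLOW(D) = { $ }
  D → C: FIRST \ {ε} = { 'd' } — disjoint from FOLLOW(D)
  D → C d T: FIRST \ {ε} = { 'd' } — disjoint from FOLLOW(D)
  D → ε: FIRST \ {ε} = { } — this is the only nullable alternative, skip
  D → C D: FIRST \ {ε} = { 'd' } — disjoint from FOLLOW(D)
T has a nullable alternative but only one production, so nothing to check.

C has no nullable alternative, so no FIRST/FOLLOW check is needed there.

No FIRST/FOLLOW conflicts found.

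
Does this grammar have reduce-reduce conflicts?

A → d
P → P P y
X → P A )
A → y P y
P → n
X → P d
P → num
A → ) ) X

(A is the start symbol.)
Yes — I15: [A → d .] vs [X → P d .]

Augment with A' → A and build the canonical LR(0) collection (I0 = CLOSURE({[A' → . A]}), then GOTO on every symbol after a dot until no new states appear). It has 17 states:
  I0: { [A → . ) ) X], [A → . d], [A → . y P y], [A' → . A] }  — shift
  I1: { [A → ) . ) X] }  — shift
  I2: { [A' → A .] }  — accept
  I3: { [A → d .] }  — reduce
  I4: { [A → y . P y], [P → . P P y], [P → . n], [P → . num] }  — shift
  I5: { [A → y P . y], [P → . P P y], [P → . n], [P → . num], [P → P . P y] }  — shift
  I6: { [P → n .] }  — reduce
  I7: { [P → num .] }  — reduce
  I8: { [P → . P P y], [P → . n], [P → . num], [P → P . P y], [P → P P . y] }  — shift
  I9: { [A → y P y .] }  — reduce
  I10: { [P → P P y .] }  — reduce
  I11: { [A → ) ) . X], [P → . P P y], [P → . n], [P → . num], [X → . P A )], [X → . P d] }  — shift
  I12: { [A → . ) ) X], [A → . d], [A → . y P y], [P → . P P y], [P → . n], [P → . num], [P → P . P y], [X → P . A )], [X → P . d] }  — shift
  I13: { [A → ) ) X .] }  — reduce
  I14: { [X → P A . )] }  — shift
  I15: { [A → d .], [X → P d .] }  — 2 reduces
  I16: { [X → P A ) .] }  — reduce

I15 contains complete items [A → d .], [X → P d .] — reduce-reduce conflict.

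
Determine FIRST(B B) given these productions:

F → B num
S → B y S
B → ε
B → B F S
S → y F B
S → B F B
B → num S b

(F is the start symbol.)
FIRST sets of the non-terminals involved (from the grammar, by fixed-point iteration):
  FIRST(B) = { 'num', ε }

To compute FIRST(B B), process the symbols left to right:
Symbol B is a non-terminal. Add FIRST(B) \ {ε} = { 'num' }
B is nullable (ε ∈ FIRST(B)), continue to the next symbol.
Symbol B is a non-terminal. Add FIRST(B) \ {ε} = { 'num' }
B is nullable (ε ∈ FIRST(B)), continue to the next symbol.
All symbols are nullable, so ε is in the result.
FIRST(B B) = { 'num', ε }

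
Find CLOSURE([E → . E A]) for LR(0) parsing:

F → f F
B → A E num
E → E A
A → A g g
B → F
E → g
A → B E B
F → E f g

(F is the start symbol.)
Start with: [E → . E A]
  [E → . E A] has the dot before E: add [E → . g]
No further items can be added.

CLOSURE = { [E → . E A], [E → . g] }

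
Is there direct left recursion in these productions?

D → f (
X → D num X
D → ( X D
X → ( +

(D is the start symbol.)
No direct left recursion

Direct left recursion occurs when N → N α for some non-terminal N (the right-hand side begins with the left-hand side itself).

D → f (: starts with f
X → D num X: starts with D
D → ( X D: starts with '('
X → ( +: starts with '('

No direct left recursion found.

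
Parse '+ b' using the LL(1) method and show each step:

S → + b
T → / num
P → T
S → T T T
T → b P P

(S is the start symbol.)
LL(1) parsing maintains a stack (initially the start symbol over $) and the input. At each step: if the stack top is a terminal, match it against the current input token; if it is a non-terminal N, replace it with the RHS of M[N, lookahead] (the unique production whose predict set contains the lookahead).

Stack is shown with the top on the left.

Stack  Input  Action
--------------------
S $    + b $  output S → + b
+ b $  + b $  match '+'
b $    b $    match 'b'
$      $      accept

The string is accepted.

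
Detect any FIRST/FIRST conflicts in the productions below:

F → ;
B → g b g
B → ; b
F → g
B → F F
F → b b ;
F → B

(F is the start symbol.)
Yes. F → ';' / F → B on { ';' }; F → g / F → B on { 'g' }; F → b b ';' / F → B on { 'b' }; B → g b g / B → F F on { 'g' }; B → ';' b / B → F F on { ';' }

A FIRST/FIRST conflict occurs when two productions N → α and N → β for the same non-terminal have FIRST(α) ∩ FIRST(β) ≠ ∅ (with ε ∈ FIRST of a nullable right-hand side, so two nullable alternatives also conflict).

FIRST sets of the non-terminals at (or reachable through a nullable prefix from) the front of some alternative:
  FIRST(B) = { ';', 'b', 'g' }
  FIRST(F) = { ';', 'b', 'g' }

Productions for F:
  F → ;: FIRST = { ';' }
  F → g: FIRST = { 'g' }
  F → b b ;: FIRST = { 'b' }
  F → B: FIRST = { ';', 'b', 'g' }
Productions for B:
  B → g b g: FIRST = { 'g' }
  B → ; b: FIRST = { ';' }
  B → F F: FIRST = { ';', 'b', 'g' }

Conflict for F: F → ; and F → B
  Overlap: { ';' }
Conflict for F: F → g and F → B
  Overlap: { 'g' }
Conflict for F: F → b b ; and F → B
  Overlap: { 'b' }
Conflict for B: B → g b g and B → F F
  Overlap: { 'g' }
Conflict for B: B → ; b and B → F F
  Overlap: { ';' }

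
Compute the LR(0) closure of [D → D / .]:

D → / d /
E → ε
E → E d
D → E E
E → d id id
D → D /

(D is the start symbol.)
To compute CLOSURE, for each item [A → α.Bβ] where B is a non-terminal, add [B → .γ] for all productions B → γ; repeat for the newly added items until nothing changes.

Start with: [D → D / .]
The dot is at the end, so nothing is added.

CLOSURE = { [D → D / .] }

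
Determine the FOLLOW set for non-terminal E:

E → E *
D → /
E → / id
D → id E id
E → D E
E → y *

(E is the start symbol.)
E is the start symbol, so $ ∈ FOLLOW(E).
In E → E *: E is followed by '*', add FIRST('*') \ {ε} = { '*' }
In D → id E id: E is followed by id, add FIRST(id) \ {ε} = { 'id' }
In E → D E: E is at the end; this adds FOLLOW(E) to itself — nothing new

Taking the union: FOLLOW(E) = { $, '*', 'id' }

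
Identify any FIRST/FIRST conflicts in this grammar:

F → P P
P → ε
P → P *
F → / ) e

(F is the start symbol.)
A FIRST/FIRST conflict occurs when two productions N → α and N → β for the same non-terminal have FIRST(α) ∩ FIRST(β) ≠ ∅ (with ε ∈ FIRST of a nullable right-hand side, so two nullable alternatives also conflict).

FIRST sets of the non-terminals at (or reachable through a nullable prefix from) the front of some alternative:
  FIRST(P) = { '*', ε }

Productions for F:
  F → P P: FIRST = { '*', ε }
  F → / ) e: FIRST = { '/' }
Productions for P:
  P → ε: FIRST = { ε }
  P → P *: FIRST = { '*' }

All alternatives of each non-terminal have pairwise disjoint FIRST sets.

Answer: No FIRST/FIRST conflicts.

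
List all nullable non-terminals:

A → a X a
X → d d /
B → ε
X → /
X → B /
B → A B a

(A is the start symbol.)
A non-terminal is nullable if it can derive ε (the empty string): either it has an ε-production, or it has a production whose right-hand side consists entirely of nullable non-terminals.

ε-productions: B → ε
So B is immediately nullable.
No further non-terminal can be added: every production for the remaining non-terminals contains a terminal or a non-nullable non-terminal.
Nullable = { 'B' }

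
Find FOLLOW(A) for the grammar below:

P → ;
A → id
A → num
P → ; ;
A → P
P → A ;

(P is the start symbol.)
In P → A ;: A is followed by ';', add FIRST(';') \ {ε} = { ';' }

Taking the union: FOLLOW(A) = { ';' }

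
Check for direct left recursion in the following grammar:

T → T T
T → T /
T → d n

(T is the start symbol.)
Direct left recursion occurs when N → N α for some non-terminal N (the right-hand side begins with the left-hand side itself).

T → T T: LEFT RECURSIVE (starts with T)
T → T /: LEFT RECURSIVE (starts with T)
T → d n: starts with d

The grammar has direct left recursion on: T.

Answer: Yes, T is left-recursive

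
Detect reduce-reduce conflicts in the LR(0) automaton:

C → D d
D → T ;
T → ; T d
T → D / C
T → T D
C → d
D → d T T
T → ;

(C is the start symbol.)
Yes — I9: [D → T ; .] vs [T → ; .]

Augment with C' → C and build the canonical LR(0) collection (I0 = CLOSURE({[C' → . C]}), then GOTO on every symbol after a dot until no new states appear). It has 17 states:
  I0: { [C → . D d], [C → . d], [C' → . C], [D → . T ;], [D → . d T T], [T → . ; T d], [T → . ;], [T → . D / C], [T → . T D] }  — shift
  I1: { [D → . T ;], [D → . d T T], [T → . ; T d], [T → . ;], [T → . D / C], [T → . T D], [T → ; . T d], [T → ; .] }  — shift, reduce
  I2: { [C' → C .] }  — accept
  I3: { [C → D . d], [T → D . / C] }  — shift
  I4: { [D → . T ;], [D → . d T T], [D → T . ;], [T → . ; T d], [T → . ;], [T → . D / C], [T → . T D], [T → T . D] }  — shift
  I5: { [C → d .], [D → . T ;], [D → . d T T], [D → d . T T], [T → . ; T d], [T → . ;], [T → . D / C], [T → . T D] }  — shift, reduce
  I6: { [T → D . / C] }  — shift
  I7: { [D → . T ;], [D → . d T T], [D → T . ;], [D → d T . T], [T → . ; T d], [T → . ;], [T → . D / C], [T → . T D], [T → T . D] }  — shift
  I8: { [D → . T ;], [D → . d T T], [D → d . T T], [T → . ; T d], [T → . ;], [T → . D / C], [T → . T D] }  — shift
  I9: { [D → . T ;], [D → . d T T], [D → T ; .], [T → . ; T d], [T → . ;], [T → . D / C], [T → . T D], [T → ; . T d], [T → ; .] }  — shift, 2 reduces
  I10: { [T → D . / C], [T → T D .] }  — shift, reduce
  I11: { [D → . T ;], [D → . d T T], [D → T . ;], [D → d T T .], [T → . ; T d], [T → . ;], [T → . D / C], [T → . T D], [T → T . D] }  — shift, reduce
  I12: { [C → . D d], [C → . d], [D → . T ;], [D → . d T T], [T → . ; T d], [T → . ;], [T → . D / C], [T → . T D], [T → D / . C] }  — shift
  I13: { [T → D / C .] }  — reduce
  I14: { [D → . T ;], [D → . d T T], [D → T . ;], [T → . ; T d], [T → . ;], [T → . D / C], [T → . T D], [T → ; T . d], [T → T . D] }  — shift
  I15: { [D → . T ;], [D → . d T T], [D → d . T T], [T → . ; T d], [T → . ;], [T → . D / C], [T → . T D], [T → ; T d .] }  — shift, reduce
  I16: { [C → D d .] }  — reduce

I9 contains complete items [D → T ; .], [T → ; .] — reduce-reduce conflict.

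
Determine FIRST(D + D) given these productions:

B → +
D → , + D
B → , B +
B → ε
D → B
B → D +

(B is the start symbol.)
{ '+', ',' }

FIRST sets of the non-terminals involved (from the grammar, by fixed-point iteration):
  FIRST(D) = { '+', ',', ε }

To compute FIRST(D + D), process the symbols left to right:
Symbol D is a non-terminal. Add FIRST(D) \ {ε} = { '+', ',' }
D is nullable (ε ∈ FIRST(D)), continue to the next symbol.
Symbol + is a terminal. Add '+' and stop.
FIRST(D + D) = { '+', ',' }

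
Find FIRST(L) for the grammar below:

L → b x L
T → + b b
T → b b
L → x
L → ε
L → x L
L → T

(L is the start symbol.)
{ '+', 'b', 'x', ε }

FIRST sets of the other non-terminals involved (by the same procedure, iterated to a fixed point):
  FIRST(T) = { '+', 'b' }

From L → b x L:
  - b is a terminal: add 'b' and stop
From L → x:
  - x is a terminal: add 'x' and stop
From L → ε:
  - ε-production, so ε ∈ FIRST(L)
From L → x L:
  - x is a terminal: add 'x' and stop
From L → T:
  - T is a non-terminal: add FIRST(T) \ {ε} = { '+', 'b' }
    T is not nullable, so stop

Collecting: FIRST(L) = { '+', 'b', 'x', ε }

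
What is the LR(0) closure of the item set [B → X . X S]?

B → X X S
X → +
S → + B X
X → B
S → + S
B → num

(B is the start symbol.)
Start with: [B → X . X S]
  [B → X . X S] has the dot before X: add [X → . +], [X → . B]
  [X → . B] has the dot before B: add [B → . X X S], [B → . num]
No further items can be added.

CLOSURE = { [B → . X X S], [B → . num], [B → X . X S], [X → . +], [X → . B] }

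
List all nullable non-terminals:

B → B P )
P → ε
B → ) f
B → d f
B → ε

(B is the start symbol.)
A non-terminal is nullable if it can derive ε (the empty string): either it has an ε-production, or it has a production whose right-hand side consists entirely of nullable non-terminals.

ε-productions: P → ε, B → ε
So P, B are immediately nullable.
Every non-terminal is now nullable.
Nullable = { 'B', 'P' }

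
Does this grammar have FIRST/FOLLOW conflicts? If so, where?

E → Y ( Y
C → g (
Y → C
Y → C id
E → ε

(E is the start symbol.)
Nullable non-terminals: E.
FIRST sets used below: FIRST(Y) = { 'g' }

E: nullable alternative(s) E → ε; FOLLOW(E) = { $ }
  E → Y ( Y: FIRST \ {ε} = { 'g' } — disjoint from FOLLOW(E)
  E → ε: FIRST \ {ε} = { } — this is the only nullable alternative, skip

C, Y have no nullable alternative, so no FIRST/FOLLOW check is needed there.

No FIRST/FOLLOW conflicts found.

Answer: No FIRST/FOLLOW conflicts.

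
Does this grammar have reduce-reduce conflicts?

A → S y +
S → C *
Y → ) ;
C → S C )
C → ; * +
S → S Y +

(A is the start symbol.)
No reduce-reduce conflicts

A reduce-reduce conflict occurs when an LR(0) state has two complete items [A → α .] and [B → β .] — both call for a reduction, and with no lookahead the parser cannot choose between them.

Augment with A' → A and build the canonical LR(0) collection (I0 = CLOSURE({[A' → . A]}), then GOTO on every symbol after a dot until no new states appear). It has 17 states:
  I0: { [A → . S y +], [A' → . A], [C → . ; * +], [C → . S C )], [S → . C *], [S → . S Y +] }  — shift
  I1: { [C → ; . * +] }  — shift
  I2: { [A' → A .] }  — accept
  I3: { [S → C . *] }  — shift
  I4: { [A → S . y +], [C → . ; * +], [C → . S C )], [C → S . C )], [S → . C *], [S → . S Y +], [S → S . Y +], [Y → . ) ;] }  — shift
  I5: { [Y → ) . ;] }  — shift
  I6: { [C → S C . )], [S → C . *] }  — shift
  I7: { [C → . ; * +], [C → . S C )], [C → S . C )], [S → . C *], [S → . S Y +], [S → S . Y +], [Y → . ) ;] }  — shift
  I8: { [S → S Y . +] }  — shift
  I9: { [A → S y . +] }  — shift
  I10: { [A → S y + .] }  — reduce
  I11: { [S → S Y + .] }  — reduce
  I12: { [C → S C ) .] }  — reduce
  I13: { [S → C * .] }  — reduce
  I14: { [Y → ) ; .] }  — reduce
  I15: { [C → ; * . +] }  — shift
  I16: { [C → ; * + .] }  — reduce

No state contains more than one complete item.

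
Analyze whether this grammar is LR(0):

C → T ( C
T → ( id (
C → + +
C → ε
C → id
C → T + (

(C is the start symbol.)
No. Shift-reduce conflict between [C → .] and [C → . + +]

A grammar is LR(0) if no state in the canonical LR(0) collection has:
  - both a shift item (dot before a terminal) and a complete item (shift-reduce conflict), or
  - two or more complete items (reduce-reduce conflict; the accept item [C' → C .] counts as a complete item here).

Augment with C' → C and build the canonical LR(0) collection (I0 = CLOSURE({[C' → . C]}), then GOTO on every symbol after a dot until no new states appear). It has 13 states:
  I0: { [C → . + +], [C → . T ( C], [C → . T + (], [C → . id], [C → .], [C' → . C], [T → . ( id (] }  — shift, reduce
  I1: { [T → ( . id (] }  — shift
  I2: { [C → + . +] }  — shift
  I3: { [C' → C .] }  — accept
  I4: { [C → T . ( C], [C → T . + (] }  — shift
  I5: { [C → id .] }  — reduce
  I6: { [C → . + +], [C → . T ( C], [C → . T + (], [C → . id], [C → .], [C → T ( . C], [T → . ( id (] }  — shift, reduce
  I7: { [C → T + . (] }  — shift
  I8: { [C → T + ( .] }  — reduce
  I9: { [C → T ( C .] }  — reduce
  I10: { [C → + + .] }  — reduce
  I11: { [T → ( id . (] }  — shift
  I12: { [T → ( id ( .] }  — reduce

Conflict in state I0:
  Shift-reduce conflict between [C → .] and [C → . + +]
So the grammar is NOT LR(0).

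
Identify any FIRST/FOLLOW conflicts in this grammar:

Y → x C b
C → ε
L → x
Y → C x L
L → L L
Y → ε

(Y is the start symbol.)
No FIRST/FOLLOW conflicts.

Nullable non-terminals: C, Y.
FIRST sets used below: FIRST(C) = { ε }
C has a nullable alternative but only one production, so nothing to check.

Y: nullable alternative(s) Y → ε; FOLLOW(Y) = { $ }
  Y → x C b: FIRST \ {ε} = { 'x' } — disjoint from FOLLOW(Y)
  Y → C x L: FIRST \ {ε} = { 'x' } — disjoint from FOLLOW(Y)
  Y → ε: FIRST \ {ε} = { } — this is the only nullable alternative, skip

L has no nullable alternative, so no FIRST/FOLLOW check is needed there.

No FIRST/FOLLOW conflicts found.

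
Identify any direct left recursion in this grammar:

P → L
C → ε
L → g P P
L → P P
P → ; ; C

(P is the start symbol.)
No direct left recursion

P → L: starts with L
C → ε: starts with ε
L → g P P: starts with g
L → P P: starts with P
P → ; ; C: starts with ';'

No direct left recursion found.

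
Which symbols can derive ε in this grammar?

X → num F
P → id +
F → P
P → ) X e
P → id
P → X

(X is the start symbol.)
There are no ε-productions, so no non-terminal can derive ε.
No non-terminals are nullable.

Answer: None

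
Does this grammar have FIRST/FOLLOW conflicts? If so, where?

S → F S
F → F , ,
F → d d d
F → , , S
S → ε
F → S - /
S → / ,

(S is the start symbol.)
Nullable non-terminals: S.
FIRST sets used below: FIRST(F) = { ',', '-', '/', 'd' }

S: nullable alternative(s) S → ε; FOLLOW(S) = { $, ',', '-', '/', 'd' }
  S → F S: FIRST \ {ε} = { ',', '-', '/', 'd' } — overlaps FOLLOW(S) on { ',', '-', '/', 'd' }: CONFLICT
  S → ε: FIRST \ {ε} = { } — this is the only nullable alternative, skip
  S → / ,: FIRST \ {ε} = { '/' } — overlaps FOLLOW(S) on { '/' }: CONFLICT

F has no nullable alternative, so no FIRST/FOLLOW check is needed there.

So the grammar has 2 FIRST/FOLLOW conflicts (marked CONFLICT above).

Answer: Yes. S → F S with FOLLOW(S) on { ',', '-', '/', 'd' }; S → '/' ',' with FOLLOW(S) on { '/' }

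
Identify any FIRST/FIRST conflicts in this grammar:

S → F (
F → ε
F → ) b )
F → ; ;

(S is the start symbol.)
Productions for F:
  F → ε: FIRST = { ε }
  F → ) b ): FIRST = { ')' }
  F → ; ;: FIRST = { ';' }
S has only one production, so no FIRST/FIRST conflict is possible there.

All alternatives of each non-terminal have pairwise disjoint FIRST sets.

Answer: No FIRST/FIRST conflicts.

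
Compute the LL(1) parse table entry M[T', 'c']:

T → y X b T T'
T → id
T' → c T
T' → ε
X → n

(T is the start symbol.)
To find M[T', 'c'], we find productions for T' where 'c' is in the predict set (PREDICT(N → α) = (FIRST(α) \ {ε}) ∪ (FOLLOW(N) if α ⇒* ε)).

Relevant sets:
  FOLLOW(T') = { $, 'c' }

T' → c T: PREDICT = { 'c' }
  'c' is in predict set, so this production goes in M[T', 'c']
T' → ε: PREDICT = { $, 'c' }
  'c' is in predict set, so this production goes in M[T', 'c']

M[T', 'c'] = T' → c T, T' → ε  (a multiply-defined cell — the grammar is not LL(1))

Answer: T' → c T, T' → ε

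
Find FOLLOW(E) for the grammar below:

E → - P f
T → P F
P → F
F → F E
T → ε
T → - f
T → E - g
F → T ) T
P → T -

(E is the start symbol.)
E is the start symbol, so $ ∈ FOLLOW(E).
In F → F E: E is at the end, add FOLLOW(F)
In T → E - g: E is followed by '-' g, add FIRST('-' g) \ {ε} = { '-' }

The FOLLOW sets referred to above (computed the same way, to a fixed point):
  FOLLOW(F) = { ')', '-', 'f' }

Taking the union: FOLLOW(E) = { $, ')', '-', 'f' }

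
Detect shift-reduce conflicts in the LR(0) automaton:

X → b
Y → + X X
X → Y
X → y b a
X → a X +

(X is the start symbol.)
No shift-reduce conflicts

Augment with X' → X and build the canonical LR(0) collection (I0 = CLOSURE({[X' → . X]}), then GOTO on every symbol after a dot until no new states appear). It has 13 states:
  I0: { [X → . Y], [X → . a X +], [X → . b], [X → . y b a], [X' → . X], [Y → . + X X] }  — shift
  I1: { [X → . Y], [X → . a X +], [X → . b], [X → . y b a], [Y → + . X X], [Y → . + X X] }  — shift
  I2: { [X' → X .] }  — accept
  I3: { [X → Y .] }  — reduce
  I4: { [X → . Y], [X → . a X +], [X → . b], [X → . y b a], [X → a . X +], [Y → . + X X] }  — shift
  I5: { [X → b .] }  — reduce
  I6: { [X → y . b a] }  — shift
  I7: { [X → y b . a] }  — shift
  I8: { [X → y b a .] }  — reduce
  I9: { [X → a X . +] }  — shift
  I10: { [X → a X + .] }  — reduce
  I11: { [X → . Y], [X → . a X +], [X → . b], [X → . y b a], [Y → + X . X], [Y → . + X X] }  — shift
  I12: { [Y → + X X .] }  — reduce

No state contains both a complete item and a shift item.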